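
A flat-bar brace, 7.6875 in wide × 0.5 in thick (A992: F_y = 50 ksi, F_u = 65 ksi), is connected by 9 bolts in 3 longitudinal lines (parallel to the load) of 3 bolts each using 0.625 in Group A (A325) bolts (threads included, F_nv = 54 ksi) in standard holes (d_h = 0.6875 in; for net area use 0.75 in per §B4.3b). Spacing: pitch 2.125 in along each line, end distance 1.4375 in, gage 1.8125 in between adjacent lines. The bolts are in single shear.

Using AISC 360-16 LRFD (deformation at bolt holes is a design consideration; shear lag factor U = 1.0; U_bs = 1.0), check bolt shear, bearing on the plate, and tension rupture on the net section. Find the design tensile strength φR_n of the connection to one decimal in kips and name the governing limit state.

Bolt shear: A_b = π(0.625)²/4 = 0.3068 in². φR_n = 0.75 × 54 × 0.3068 × 9 × 1 = 111.8 kips.
Bearing (0.5 in plate, F_u = 65 ksi): end bolts L_c = 1.4375 − 0.6875/2 = 1.09375, R_n = min(1.2×1.09375×0.5×65, 2.4×0.625×0.5×65) = 42.656 kips/bolt; interior L_c = 2.125 − 0.6875 = 1.4375, R_n = 48.75 kips/bolt. φR_n = 0.75 × (3×42.656 + 6×48.75) = 315.4 kips.
Tension rupture (net): A_n = (7.6875 − 3×0.75)×0.5 = 2.7188 in² (U = 1.0, A_e = A_n). φR_n = 0.75 × 65 × 2.7188 = 132.5 kips.
Governing: min(111.8, 315.4, 132.5) = 111.8 kips → bolt shear.

111.8 kips (bolt shear governs)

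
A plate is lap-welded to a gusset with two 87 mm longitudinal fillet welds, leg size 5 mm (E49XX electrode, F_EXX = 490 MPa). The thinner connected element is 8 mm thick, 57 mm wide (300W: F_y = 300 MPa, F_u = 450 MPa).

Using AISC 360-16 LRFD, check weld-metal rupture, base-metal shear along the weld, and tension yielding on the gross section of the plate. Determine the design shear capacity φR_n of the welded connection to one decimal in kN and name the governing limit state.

123.1 kN (gross-section yield governs)

Weld metal: throat = 0.707×5 = 3.535 mm, L = 2×87 = 174 mm. φR_n = 0.75 × 0.6 × 490 × 3.535 × 174 = 135.6 kN.
Base metal shear (8 mm plate): yield φR_n = 1.0×0.6×300×8×174 = 250.6 kN; rupture φR_n = 0.75×0.6×450×8×174 = 281.9 kN; take 250.6 kN (yield).
Tension yield (gross): A_g = 57×8 = 456 mm². φR_n = 0.90 × 300 × 456 = 123.1 kN.
Governing: min(135.6, 250.6, 123.1) = 123.1 kN → gross-section yield.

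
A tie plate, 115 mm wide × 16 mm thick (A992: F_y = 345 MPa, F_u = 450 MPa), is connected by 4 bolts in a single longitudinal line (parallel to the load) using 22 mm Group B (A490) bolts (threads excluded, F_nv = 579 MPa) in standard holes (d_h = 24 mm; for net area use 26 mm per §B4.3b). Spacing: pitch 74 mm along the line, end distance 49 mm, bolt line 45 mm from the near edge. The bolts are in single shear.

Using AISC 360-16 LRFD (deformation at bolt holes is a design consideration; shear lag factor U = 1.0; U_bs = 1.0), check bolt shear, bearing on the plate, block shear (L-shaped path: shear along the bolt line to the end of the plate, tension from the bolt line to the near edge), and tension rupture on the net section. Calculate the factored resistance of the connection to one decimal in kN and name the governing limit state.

Bolt shear: A_b = π(22)²/4 = 380.13 mm². φR_n = 0.75 × 579 × 380.13 × 4 × 1 = 660.3 kN.
Bearing (16 mm plate, F_u = 450 MPa): end bolts L_c = 49 − 24/2 = 37, R_n = min(1.2×37×16×450, 2.4×22×16×450) = 319.68 kN/bolt; interior L_c = 74 − 24 = 50, R_n = 380.16 kN/bolt. φR_n = 0.75 × (1×319.68 + 3×380.16) = 1095.1 kN.
Block shear: shear path 1×[49+3×74] = 1×271 mm, A_gv = 4336, A_nv = 1×(271 − 3.5×26)×16 = 2880 mm²; tension to near edge: (45 − 0.5×26)×16 = 512 mm². R_n = min(0.6×450×2880, 0.6×345×4336) + 1.0×450×512 = min(777.6, 897.55) + 230.4 = 1008 kN. φR_n = 0.75 × 1008 = 756.0 kN.
Tension rupture (net): A_n = (115 − 1×26)×16 = 1424 mm² (U = 1.0, A_e = A_n). φR_n = 0.75 × 450 × 1424 = 480.6 kN.
Governing: min(660.3, 1095.1, 756.0, 480.6) = 480.6 kN → net-section rupture.

480.6 kN (net-section rupture governs)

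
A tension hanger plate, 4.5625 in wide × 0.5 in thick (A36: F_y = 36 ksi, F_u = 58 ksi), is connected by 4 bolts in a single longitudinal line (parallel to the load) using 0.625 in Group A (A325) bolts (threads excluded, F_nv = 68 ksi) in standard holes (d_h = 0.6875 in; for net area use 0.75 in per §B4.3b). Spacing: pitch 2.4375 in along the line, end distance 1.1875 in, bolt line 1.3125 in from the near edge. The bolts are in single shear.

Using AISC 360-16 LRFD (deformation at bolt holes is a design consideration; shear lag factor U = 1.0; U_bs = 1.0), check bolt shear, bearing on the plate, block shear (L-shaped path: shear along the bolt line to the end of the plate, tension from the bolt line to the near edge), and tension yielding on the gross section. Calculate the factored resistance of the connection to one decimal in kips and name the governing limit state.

Bolt shear: A_b = π(0.625)²/4 = 0.3068 in². φR_n = 0.75 × 68 × 0.3068 × 4 × 1 = 62.6 kips.
Bearing (0.5 in plate, F_u = 58 ksi): end bolts L_c = 1.1875 − 0.6875/2 = 0.84375, R_n = min(1.2×0.84375×0.5×58, 2.4×0.625×0.5×58) = 29.363 kips/bolt; interior L_c = 2.4375 − 0.6875 = 1.75, R_n = 43.5 kips/bolt. φR_n = 0.75 × (1×29.363 + 3×43.5) = 119.9 kips.
Block shear: shear path 1×[1.1875+3×2.4375] = 1×8.5 in, A_gv = 4.25, A_nv = 1×(8.5 − 3.5×0.75)×0.5 = 2.9375 in²; tension to near edge: (1.3125 − 0.5×0.75)×0.5 = 0.46875 in². R_n = min(0.6×58×2.9375, 0.6×36×4.25) + 1.0×58×0.46875 = min(102.23, 91.8) + 27.188 = 118.99 kips. φR_n = 0.75 × 118.99 = 89.2 kips.
Tension yield (gross): A_g = 4.5625×0.5 = 2.2813 in². φR_n = 0.90 × 36 × 2.2813 = 73.9 kips.
Governing: min(62.6, 119.9, 89.2, 73.9) = 62.6 kips → bolt shear.

62.6 kips (bolt shear governs)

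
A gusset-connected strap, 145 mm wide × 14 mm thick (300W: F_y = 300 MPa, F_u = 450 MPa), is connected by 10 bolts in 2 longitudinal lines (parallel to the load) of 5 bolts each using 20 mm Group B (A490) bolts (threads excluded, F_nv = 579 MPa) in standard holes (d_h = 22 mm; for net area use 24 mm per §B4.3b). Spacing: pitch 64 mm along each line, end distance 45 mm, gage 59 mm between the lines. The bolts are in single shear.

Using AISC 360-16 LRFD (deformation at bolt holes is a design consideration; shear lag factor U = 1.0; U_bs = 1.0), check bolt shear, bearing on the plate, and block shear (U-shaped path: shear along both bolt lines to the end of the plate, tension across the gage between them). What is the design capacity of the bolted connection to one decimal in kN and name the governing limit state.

1259.7 kN (block shear governs)

Bolt shear: A_b = π(20)²/4 = 314.16 mm². φR_n = 0.75 × 579 × 314.16 × 10 × 1 = 1364.2 kN.
Bearing (14 mm plate, F_u = 450 MPa): end bolts L_c = 45 − 22/2 = 34, R_n = min(1.2×34×14×450, 2.4×20×14×450) = 257.04 kN/bolt; interior L_c = 64 − 22 = 42, R_n = 302.4 kN/bolt. φR_n = 0.75 × (2×257.04 + 8×302.4) = 2200.0 kN.
Block shear: shear path 2×[45+4×64] = 2×301 mm, A_gv = 8428, A_nv = 2×(301 − 4.5×24)×14 = 5404 mm²; tension across gage: (59 − 1×24)×14 = 490 mm². R_n = min(0.6×450×5404, 0.6×300×8428) + 1.0×450×490 = min(1459.1, 1517) + 220.5 = 1679.6 kN. φR_n = 0.75 × 1679.6 = 1259.7 kN.
Governing: min(1364.2, 2200.0, 1259.7) = 1259.7 kN → block shear.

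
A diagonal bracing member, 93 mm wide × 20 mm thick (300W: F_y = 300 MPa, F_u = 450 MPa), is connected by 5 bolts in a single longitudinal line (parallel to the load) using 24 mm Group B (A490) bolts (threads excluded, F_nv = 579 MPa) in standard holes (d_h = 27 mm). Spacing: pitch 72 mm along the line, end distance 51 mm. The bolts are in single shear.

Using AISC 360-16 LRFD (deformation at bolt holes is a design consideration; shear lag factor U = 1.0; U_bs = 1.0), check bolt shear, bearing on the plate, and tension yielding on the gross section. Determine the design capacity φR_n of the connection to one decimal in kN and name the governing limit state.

502.2 kN (gross-section yield governs)

Bolt shear: A_b = π(24)²/4 = 452.39 mm². φR_n = 0.75 × 579 × 452.39 × 5 × 1 = 982.3 kN.
Bearing (20 mm plate, F_u = 450 MPa): end bolts L_c = 51 − 27/2 = 37.5, R_n = min(1.2×37.5×20×450, 2.4×24×20×450) = 405 kN/bolt; interior L_c = 72 − 27 = 45, R_n = 486 kN/bolt. φR_n = 0.75 × (1×405 + 4×486) = 1761.8 kN.
Tension yield (gross): A_g = 93×20 = 1860 mm². φR_n = 0.90 × 300 × 1860 = 502.2 kN.
Governing: min(982.3, 1761.8, 502.2) = 502.2 kN → gross-section yield.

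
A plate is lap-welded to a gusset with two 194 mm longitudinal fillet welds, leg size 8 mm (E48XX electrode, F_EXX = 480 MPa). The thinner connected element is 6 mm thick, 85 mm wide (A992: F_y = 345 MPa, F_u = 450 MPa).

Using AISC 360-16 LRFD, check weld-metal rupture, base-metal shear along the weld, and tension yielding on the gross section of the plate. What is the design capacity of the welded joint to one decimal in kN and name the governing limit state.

158.4 kN (gross-section yield governs)

Weld metal: throat = 0.707×8 = 5.656 mm, L = 2×194 = 388 mm. φR_n = 0.75 × 0.6 × 480 × 5.656 × 388 = 474.0 kN.
Base metal shear (6 mm plate): yield φR_n = 1.0×0.6×345×6×388 = 481.9 kN; rupture φR_n = 0.75×0.6×450×6×388 = 471.4 kN; take 471.4 kN (rupture).
Tension yield (gross): A_g = 85×6 = 510 mm². φR_n = 0.90 × 345 × 510 = 158.4 kN.
Governing: min(474.0, 471.4, 158.4) = 158.4 kN → gross-section yield.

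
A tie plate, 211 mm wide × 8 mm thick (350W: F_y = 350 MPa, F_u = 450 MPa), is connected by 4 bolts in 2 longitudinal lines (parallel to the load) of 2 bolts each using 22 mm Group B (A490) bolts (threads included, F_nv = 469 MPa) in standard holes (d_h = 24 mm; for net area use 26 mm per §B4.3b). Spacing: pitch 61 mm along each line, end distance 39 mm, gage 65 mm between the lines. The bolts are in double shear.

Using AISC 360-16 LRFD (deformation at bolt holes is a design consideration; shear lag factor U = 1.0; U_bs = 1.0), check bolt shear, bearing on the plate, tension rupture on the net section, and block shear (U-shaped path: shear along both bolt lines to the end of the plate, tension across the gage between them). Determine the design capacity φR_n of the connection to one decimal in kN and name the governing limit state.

Bolt shear: A_b = π(22)²/4 = 380.13 mm². φR_n = 0.75 × 469 × 380.13 × 4 × 2 = 1069.7 kN.
Bearing (8 mm plate, F_u = 450 MPa): end bolts L_c = 39 − 24/2 = 27, R_n = min(1.2×27×8×450, 2.4×22×8×450) = 116.64 kN/bolt; interior L_c = 61 − 24 = 37, R_n = 159.84 kN/bolt. φR_n = 0.75 × (2×116.64 + 2×159.84) = 414.7 kN.
Tension rupture (net): A_n = (211 − 2×26)×8 = 1272 mm² (U = 1.0, A_e = A_n). φR_n = 0.75 × 450 × 1272 = 429.3 kN.
Block shear: shear path 2×[39+1×61] = 2×100 mm, A_gv = 1600, A_nv = 2×(100 − 1.5×26)×8 = 976 mm²; tension across gage: (65 − 1×26)×8 = 312 mm². R_n = min(0.6×450×976, 0.6×350×1600) + 1.0×450×312 = min(263.52, 336) + 140.4 = 403.92 kN. φR_n = 0.75 × 403.92 = 302.9 kN.
Governing: min(1069.7, 414.7, 429.3, 302.9) = 302.9 kN → block shear.

302.9 kN (block shear governs)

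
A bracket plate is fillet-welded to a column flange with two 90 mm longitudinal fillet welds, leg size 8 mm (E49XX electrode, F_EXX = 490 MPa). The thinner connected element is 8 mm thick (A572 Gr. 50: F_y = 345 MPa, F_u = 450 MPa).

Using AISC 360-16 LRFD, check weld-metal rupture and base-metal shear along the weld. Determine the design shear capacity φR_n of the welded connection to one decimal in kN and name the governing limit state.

224.5 kN (weld metal governs)

Weld metal: throat = 0.707×8 = 5.656 mm, L = 2×90 = 180 mm. φR_n = 0.75 × 0.6 × 490 × 5.656 × 180 = 224.5 kN.
Base metal shear (8 mm plate): yield φR_n = 1.0×0.6×345×8×180 = 298.1 kN; rupture φR_n = 0.75×0.6×450×8×180 = 291.6 kN; take 291.6 kN (rupture).
Governing: min(224.5, 291.6) = 224.5 kN → weld metal.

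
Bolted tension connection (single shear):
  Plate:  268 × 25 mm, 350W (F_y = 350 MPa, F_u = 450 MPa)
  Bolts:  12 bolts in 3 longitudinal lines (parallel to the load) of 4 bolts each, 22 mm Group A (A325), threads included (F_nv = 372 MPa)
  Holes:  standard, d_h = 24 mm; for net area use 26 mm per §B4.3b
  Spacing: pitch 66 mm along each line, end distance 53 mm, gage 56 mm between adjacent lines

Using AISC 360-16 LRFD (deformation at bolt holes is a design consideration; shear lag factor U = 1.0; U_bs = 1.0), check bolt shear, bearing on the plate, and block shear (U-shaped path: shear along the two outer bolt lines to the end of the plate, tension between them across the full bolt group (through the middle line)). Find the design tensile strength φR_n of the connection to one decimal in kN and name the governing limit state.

Bolt shear: A_b = π(22)²/4 = 380.13 mm². φR_n = 0.75 × 372 × 380.13 × 12 × 1 = 1272.7 kN.
Bearing (25 mm plate, F_u = 450 MPa): end bolts L_c = 53 − 24/2 = 41, R_n = min(1.2×41×25×450, 2.4×22×25×450) = 553.5 kN/bolt; interior L_c = 66 − 24 = 42, R_n = 567 kN/bolt. φR_n = 0.75 × (3×553.5 + 9×567) = 5072.6 kN.
Block shear: shear path 2×[53+3×66] = 2×251 mm, A_gv = 12550, A_nv = 2×(251 − 3.5×26)×25 = 8000 mm²; tension across gage: (112 − 2×26)×25 = 1500 mm². R_n = min(0.6×450×8000, 0.6×350×12550) + 1.0×450×1500 = min(2160, 2635.5) + 675 = 2835 kN. φR_n = 0.75 × 2835 = 2126.3 kN.
Governing: min(1272.7, 5072.6, 2126.3) = 1272.7 kN → bolt shear.

1272.7 kN (bolt shear governs)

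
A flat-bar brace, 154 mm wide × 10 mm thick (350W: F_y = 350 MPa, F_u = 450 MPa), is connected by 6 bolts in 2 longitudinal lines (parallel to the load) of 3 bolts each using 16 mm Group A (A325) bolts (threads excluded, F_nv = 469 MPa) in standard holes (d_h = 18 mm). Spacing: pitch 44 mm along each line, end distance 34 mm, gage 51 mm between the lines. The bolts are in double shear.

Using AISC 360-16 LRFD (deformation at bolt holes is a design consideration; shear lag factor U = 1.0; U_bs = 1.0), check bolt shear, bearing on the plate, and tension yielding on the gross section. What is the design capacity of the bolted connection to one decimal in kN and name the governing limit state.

Bolt shear: A_b = π(16)²/4 = 201.06 mm². φR_n = 0.75 × 469 × 201.06 × 6 × 2 = 848.7 kN.
Bearing (10 mm plate, F_u = 450 MPa): end bolts L_c = 34 − 18/2 = 25, R_n = min(1.2×25×10×450, 2.4×16×10×450) = 135 kN/bolt; interior L_c = 44 − 18 = 26, R_n = 140.4 kN/bolt. φR_n = 0.75 × (2×135 + 4×140.4) = 623.7 kN.
Tension yield (gross): A_g = 154×10 = 1540 mm². φR_n = 0.90 × 350 × 1540 = 485.1 kN.
Governing: min(848.7, 623.7, 485.1) = 485.1 kN → gross-section yield.

485.1 kN (gross-section yield governs)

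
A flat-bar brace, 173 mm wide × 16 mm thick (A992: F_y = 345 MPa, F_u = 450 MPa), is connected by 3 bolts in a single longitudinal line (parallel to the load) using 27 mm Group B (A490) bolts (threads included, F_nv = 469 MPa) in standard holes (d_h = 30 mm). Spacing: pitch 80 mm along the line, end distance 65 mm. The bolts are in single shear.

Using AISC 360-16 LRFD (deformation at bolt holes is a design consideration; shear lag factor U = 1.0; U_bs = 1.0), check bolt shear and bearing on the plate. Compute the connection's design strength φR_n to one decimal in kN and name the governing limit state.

604.2 kN (bolt shear governs)

Bolt shear: A_b = π(27)²/4 = 572.56 mm². φR_n = 0.75 × 469 × 572.56 × 3 × 1 = 604.2 kN.
Bearing (16 mm plate, F_u = 450 MPa): end bolts L_c = 65 − 30/2 = 50, R_n = min(1.2×50×16×450, 2.4×27×16×450) = 432 kN/bolt; interior L_c = 80 − 30 = 50, R_n = 432 kN/bolt. φR_n = 0.75 × (1×432 + 2×432) = 972.0 kN.
Governing: min(604.2, 972.0) = 604.2 kN → bolt shear.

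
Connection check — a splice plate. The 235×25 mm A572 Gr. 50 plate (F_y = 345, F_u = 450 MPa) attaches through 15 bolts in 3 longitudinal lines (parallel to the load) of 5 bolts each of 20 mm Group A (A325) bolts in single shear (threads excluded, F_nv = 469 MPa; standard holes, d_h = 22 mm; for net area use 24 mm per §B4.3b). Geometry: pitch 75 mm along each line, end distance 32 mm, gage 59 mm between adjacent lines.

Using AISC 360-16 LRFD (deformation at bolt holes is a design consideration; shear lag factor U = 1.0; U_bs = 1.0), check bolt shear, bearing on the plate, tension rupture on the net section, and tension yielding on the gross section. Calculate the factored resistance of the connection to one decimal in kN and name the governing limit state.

Bolt shear: A_b = π(20)²/4 = 314.16 mm². φR_n = 0.75 × 469 × 314.16 × 15 × 1 = 1657.6 kN.
Bearing (25 mm plate, F_u = 450 MPa): end bolts L_c = 32 − 22/2 = 21, R_n = min(1.2×21×25×450, 2.4×20×25×450) = 283.5 kN/bolt; interior L_c = 75 − 22 = 53, R_n = 540 kN/bolt. φR_n = 0.75 × (3×283.5 + 12×540) = 5497.9 kN.
Tension rupture (net): A_n = (235 − 3×24)×25 = 4075 mm² (U = 1.0, A_e = A_n). φR_n = 0.75 × 450 × 4075 = 1375.3 kN.
Tension yield (gross): A_g = 235×25 = 5875 mm². φR_n = 0.90 × 345 × 5875 = 1824.2 kN.
Governing: min(1657.6, 5497.9, 1375.3, 1824.2) = 1375.3 kN → net-section rupture.

1375.3 kN (net-section rupture governs)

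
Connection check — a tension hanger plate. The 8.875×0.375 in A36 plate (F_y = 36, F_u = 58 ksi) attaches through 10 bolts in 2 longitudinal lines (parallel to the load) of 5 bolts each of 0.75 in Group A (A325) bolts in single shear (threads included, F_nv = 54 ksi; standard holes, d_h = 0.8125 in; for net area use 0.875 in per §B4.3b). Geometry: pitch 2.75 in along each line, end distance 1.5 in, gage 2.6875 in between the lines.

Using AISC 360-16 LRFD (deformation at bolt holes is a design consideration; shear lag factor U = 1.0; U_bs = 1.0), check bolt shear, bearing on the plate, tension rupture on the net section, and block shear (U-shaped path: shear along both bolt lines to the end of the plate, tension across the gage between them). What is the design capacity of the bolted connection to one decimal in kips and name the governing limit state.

116.2 kips (net-section rupture governs)

Bolt shear: A_b = π(0.75)²/4 = 0.44179 in². φR_n = 0.75 × 54 × 0.44179 × 10 × 1 = 178.9 kips.
Bearing (0.375 in plate, F_u = 58 ksi): end bolts L_c = 1.5 − 0.8125/2 = 1.09375, R_n = min(1.2×1.09375×0.375×58, 2.4×0.75×0.375×58) = 28.547 kips/bolt; interior L_c = 2.75 − 0.8125 = 1.9375, R_n = 39.15 kips/bolt. φR_n = 0.75 × (2×28.547 + 8×39.15) = 277.7 kips.
Tension rupture (net): A_n = (8.875 − 2×0.875)×0.375 = 2.6719 in² (U = 1.0, A_e = A_n). φR_n = 0.75 × 58 × 2.6719 = 116.2 kips.
Block shear: shear path 2×[1.5+4×2.75] = 2×12.5 in, A_gv = 9.375, A_nv = 2×(12.5 − 4.5×0.875)×0.375 = 6.4219 in²; tension across gage: (2.6875 − 1×0.875)×0.375 = 0.67969 in². R_n = min(0.6×58×6.4219, 0.6×36×9.375) + 1.0×58×0.67969 = min(223.48, 202.5) + 39.422 = 241.92 kips. φR_n = 0.75 × 241.92 = 181.4 kips.
Governing: min(178.9, 277.7, 116.2, 181.4) = 116.2 kips → net-section rupture.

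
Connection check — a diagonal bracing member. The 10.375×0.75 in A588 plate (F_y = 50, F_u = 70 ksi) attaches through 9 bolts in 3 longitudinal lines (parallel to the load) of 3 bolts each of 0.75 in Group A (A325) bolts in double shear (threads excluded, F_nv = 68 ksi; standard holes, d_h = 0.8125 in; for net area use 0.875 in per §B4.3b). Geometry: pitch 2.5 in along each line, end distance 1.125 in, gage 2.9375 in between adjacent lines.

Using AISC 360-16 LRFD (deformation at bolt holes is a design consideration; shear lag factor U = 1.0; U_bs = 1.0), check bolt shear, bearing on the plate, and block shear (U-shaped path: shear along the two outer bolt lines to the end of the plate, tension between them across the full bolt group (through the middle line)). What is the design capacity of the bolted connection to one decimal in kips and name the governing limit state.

Bolt shear: A_b = π(0.75)²/4 = 0.44179 in². φR_n = 0.75 × 68 × 0.44179 × 9 × 2 = 405.6 kips.
Bearing (0.75 in plate, F_u = 70 ksi): end bolts L_c = 1.125 − 0.8125/2 = 0.71875, R_n = min(1.2×0.71875×0.75×70, 2.4×0.75×0.75×70) = 45.281 kips/bolt; interior L_c = 2.5 − 0.8125 = 1.6875, R_n = 94.5 kips/bolt. φR_n = 0.75 × (3×45.281 + 6×94.5) = 527.1 kips.
Block shear: shear path 2×[1.125+2×2.5] = 2×6.125 in, A_gv = 9.1875, A_nv = 2×(6.125 − 2.5×0.875)×0.75 = 5.9063 in²; tension across gage: (5.875 − 2×0.875)×0.75 = 3.0938 in². R_n = min(0.6×70×5.9063, 0.6×50×9.1875) + 1.0×70×3.0938 = min(248.06, 275.63) + 216.57 = 464.63 kips. φR_n = 0.75 × 464.63 = 348.5 kips.
Governing: min(405.6, 527.1, 348.5) = 348.5 kips → block shear.

348.5 kips (block shear governs)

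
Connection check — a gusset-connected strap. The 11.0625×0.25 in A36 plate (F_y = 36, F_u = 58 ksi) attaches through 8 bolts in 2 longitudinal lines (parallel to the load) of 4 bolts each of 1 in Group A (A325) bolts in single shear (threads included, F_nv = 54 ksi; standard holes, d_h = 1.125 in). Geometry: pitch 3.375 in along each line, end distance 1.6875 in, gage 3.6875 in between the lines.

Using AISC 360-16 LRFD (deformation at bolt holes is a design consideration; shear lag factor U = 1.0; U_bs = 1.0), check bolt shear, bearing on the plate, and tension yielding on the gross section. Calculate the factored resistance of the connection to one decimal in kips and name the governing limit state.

89.6 kips (gross-section yield governs)

Bolt shear: A_b = π(1)²/4 = 0.7854 in². φR_n = 0.75 × 54 × 0.7854 × 8 × 1 = 254.5 kips.
Bearing (0.25 in plate, F_u = 58 ksi): end bolts L_c = 1.6875 − 1.125/2 = 1.125, R_n = min(1.2×1.125×0.25×58, 2.4×1×0.25×58) = 19.575 kips/bolt; interior L_c = 3.375 − 1.125 = 2.25, R_n = 34.8 kips/bolt. φR_n = 0.75 × (2×19.575 + 6×34.8) = 186.0 kips.
Tension yield (gross): A_g = 11.0625×0.25 = 2.7656 in². φR_n = 0.90 × 36 × 2.7656 = 89.6 kips.
Governing: min(254.5, 186.0, 89.6) = 89.6 kips → gross-section yield.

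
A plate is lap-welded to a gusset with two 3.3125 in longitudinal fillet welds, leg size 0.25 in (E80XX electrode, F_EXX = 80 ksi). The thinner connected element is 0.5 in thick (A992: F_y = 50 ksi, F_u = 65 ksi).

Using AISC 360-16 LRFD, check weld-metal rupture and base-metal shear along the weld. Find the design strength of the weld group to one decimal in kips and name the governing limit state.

Weld metal: throat = 0.707×0.25 = 0.17675 in, L = 2×3.3125 = 6.625 in. φR_n = 0.75 × 0.6 × 80 × 0.17675 × 6.625 = 42.2 kips.
Base metal shear (0.5 in plate): yield φR_n = 1.0×0.6×50×0.5×6.625 = 99.4 kips; rupture φR_n = 0.75×0.6×65×0.5×6.625 = 96.9 kips; take 96.9 kips (rupture).
Governing: min(42.2, 96.9) = 42.2 kips → weld metal.

42.2 kips (weld metal governs)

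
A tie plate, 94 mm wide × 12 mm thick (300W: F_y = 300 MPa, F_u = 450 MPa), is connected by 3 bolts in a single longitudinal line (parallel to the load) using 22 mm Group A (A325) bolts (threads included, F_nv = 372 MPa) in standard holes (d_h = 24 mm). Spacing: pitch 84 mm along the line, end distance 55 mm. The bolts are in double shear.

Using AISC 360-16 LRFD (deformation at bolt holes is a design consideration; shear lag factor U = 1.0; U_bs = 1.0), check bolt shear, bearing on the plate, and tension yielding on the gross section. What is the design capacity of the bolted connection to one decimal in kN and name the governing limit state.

304.6 kN (gross-section yield governs)

Bolt shear: A_b = π(22)²/4 = 380.13 mm². φR_n = 0.75 × 372 × 380.13 × 3 × 2 = 636.3 kN.
Bearing (12 mm plate, F_u = 450 MPa): end bolts L_c = 55 − 24/2 = 43, R_n = min(1.2×43×12×450, 2.4×22×12×450) = 278.64 kN/bolt; interior L_c = 84 − 24 = 60, R_n = 285.12 kN/bolt. φR_n = 0.75 × (1×278.64 + 2×285.12) = 636.7 kN.
Tension yield (gross): A_g = 94×12 = 1128 mm². φR_n = 0.90 × 300 × 1128 = 304.6 kN.
Governing: min(636.3, 636.7, 304.6) = 304.6 kN → gross-section yield.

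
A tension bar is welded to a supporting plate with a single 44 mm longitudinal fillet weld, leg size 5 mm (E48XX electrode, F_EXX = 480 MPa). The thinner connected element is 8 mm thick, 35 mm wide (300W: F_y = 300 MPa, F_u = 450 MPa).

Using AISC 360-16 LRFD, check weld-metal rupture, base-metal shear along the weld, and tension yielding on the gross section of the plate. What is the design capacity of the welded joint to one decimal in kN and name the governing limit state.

Weld metal: throat = 0.707×5 = 3.535 mm, L = 44 mm. φR_n = 0.75 × 0.6 × 480 × 3.535 × 44 = 33.6 kN.
Base metal shear (8 mm plate): yield φR_n = 1.0×0.6×300×8×44 = 63.4 kN; rupture φR_n = 0.75×0.6×450×8×44 = 71.3 kN; take 63.4 kN (yield).
Tension yield (gross): A_g = 35×8 = 280 mm². φR_n = 0.90 × 300 × 280 = 75.6 kN.
Governing: min(33.6, 63.4, 75.6) = 33.6 kN → weld metal.

33.6 kN (weld metal governs)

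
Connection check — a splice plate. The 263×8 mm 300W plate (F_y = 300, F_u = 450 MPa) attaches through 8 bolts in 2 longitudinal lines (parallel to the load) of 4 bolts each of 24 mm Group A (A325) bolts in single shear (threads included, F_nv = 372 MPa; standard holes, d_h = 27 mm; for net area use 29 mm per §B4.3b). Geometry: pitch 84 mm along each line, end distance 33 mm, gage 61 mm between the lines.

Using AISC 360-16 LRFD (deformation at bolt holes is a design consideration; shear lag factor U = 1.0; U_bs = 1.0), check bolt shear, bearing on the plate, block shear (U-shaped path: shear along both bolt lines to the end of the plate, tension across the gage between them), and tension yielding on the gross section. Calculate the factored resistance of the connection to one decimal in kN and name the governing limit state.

Bolt shear: A_b = π(24)²/4 = 452.39 mm². φR_n = 0.75 × 372 × 452.39 × 8 × 1 = 1009.7 kN.
Bearing (8 mm plate, F_u = 450 MPa): end bolts L_c = 33 − 27/2 = 19.5, R_n = min(1.2×19.5×8×450, 2.4×24×8×450) = 84.24 kN/bolt; interior L_c = 84 − 27 = 57, R_n = 207.36 kN/bolt. φR_n = 0.75 × (2×84.24 + 6×207.36) = 1059.5 kN.
Block shear: shear path 2×[33+3×84] = 2×285 mm, A_gv = 4560, A_nv = 2×(285 − 3.5×29)×8 = 2936 mm²; tension across gage: (61 − 1×29)×8 = 256 mm². R_n = min(0.6×450×2936, 0.6×300×4560) + 1.0×450×256 = min(792.72, 820.8) + 115.2 = 907.92 kN. φR_n = 0.75 × 907.92 = 680.9 kN.
Tension yield (gross): A_g = 263×8 = 2104 mm². φR_n = 0.90 × 300 × 2104 = 568.1 kN.
Governing: min(1009.7, 1059.5, 680.9, 568.1) = 568.1 kN → gross-section yield.

568.1 kN (gross-section yield governs)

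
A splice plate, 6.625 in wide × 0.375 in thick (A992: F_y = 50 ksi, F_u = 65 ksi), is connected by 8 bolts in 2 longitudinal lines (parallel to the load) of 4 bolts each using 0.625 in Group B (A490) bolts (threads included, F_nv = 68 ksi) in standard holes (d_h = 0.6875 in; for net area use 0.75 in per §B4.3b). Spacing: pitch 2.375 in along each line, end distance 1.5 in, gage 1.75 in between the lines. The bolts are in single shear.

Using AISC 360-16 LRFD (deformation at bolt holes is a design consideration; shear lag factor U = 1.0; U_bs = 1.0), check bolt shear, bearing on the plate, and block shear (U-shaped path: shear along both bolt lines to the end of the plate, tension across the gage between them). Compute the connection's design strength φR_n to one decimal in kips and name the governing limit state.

125.2 kips (bolt shear governs)

Bolt shear: A_b = π(0.625)²/4 = 0.3068 in². φR_n = 0.75 × 68 × 0.3068 × 8 × 1 = 125.2 kips.
Bearing (0.375 in plate, F_u = 65 ksi): end bolts L_c = 1.5 − 0.6875/2 = 1.15625, R_n = min(1.2×1.15625×0.375×65, 2.4×0.625×0.375×65) = 33.82 kips/bolt; interior L_c = 2.375 − 0.6875 = 1.6875, R_n = 36.563 kips/bolt. φR_n = 0.75 × (2×33.82 + 6×36.563) = 215.3 kips.
Block shear: shear path 2×[1.5+3×2.375] = 2×8.625 in, A_gv = 6.4688, A_nv = 2×(8.625 − 3.5×0.75)×0.375 = 4.5 in²; tension across gage: (1.75 − 1×0.75)×0.375 = 0.375 in². R_n = min(0.6×65×4.5, 0.6×50×6.4688) + 1.0×65×0.375 = min(175.5, 194.06) + 24.375 = 199.88 kips. φR_n = 0.75 × 199.88 = 149.9 kips.
Governing: min(125.2, 215.3, 149.9) = 125.2 kips → bolt shear.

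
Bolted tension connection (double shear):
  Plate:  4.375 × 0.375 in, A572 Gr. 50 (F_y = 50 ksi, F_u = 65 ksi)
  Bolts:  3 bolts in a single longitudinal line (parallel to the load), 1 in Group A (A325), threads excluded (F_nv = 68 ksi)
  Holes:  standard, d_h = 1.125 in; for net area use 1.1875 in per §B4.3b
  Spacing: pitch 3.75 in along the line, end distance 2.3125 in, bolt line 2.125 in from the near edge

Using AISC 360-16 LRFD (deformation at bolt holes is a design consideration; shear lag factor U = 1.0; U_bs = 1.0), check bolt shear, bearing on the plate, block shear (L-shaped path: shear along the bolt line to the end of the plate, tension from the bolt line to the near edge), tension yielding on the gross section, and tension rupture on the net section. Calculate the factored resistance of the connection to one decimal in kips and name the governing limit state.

Bolt shear: A_b = π(1)²/4 = 0.7854 in². φR_n = 0.75 × 68 × 0.7854 × 3 × 2 = 240.3 kips.
Bearing (0.375 in plate, F_u = 65 ksi): end bolts L_c = 2.3125 − 1.125/2 = 1.75, R_n = min(1.2×1.75×0.375×65, 2.4×1×0.375×65) = 51.188 kips/bolt; interior L_c = 3.75 − 1.125 = 2.625, R_n = 58.5 kips/bolt. φR_n = 0.75 × (1×51.188 + 2×58.5) = 126.1 kips.
Block shear: shear path 1×[2.3125+2×3.75] = 1×9.8125 in, A_gv = 3.6797, A_nv = 1×(9.8125 − 2.5×1.1875)×0.375 = 2.5664 in²; tension to near edge: (2.125 − 0.5×1.1875)×0.375 = 0.57422 in². R_n = min(0.6×65×2.5664, 0.6×50×3.6797) + 1.0×65×0.57422 = min(100.09, 110.39) + 37.324 = 137.41 kips. φR_n = 0.75 × 137.41 = 103.1 kips.
Tension yield (gross): A_g = 4.375×0.375 = 1.6406 in². φR_n = 0.90 × 50 × 1.6406 = 73.8 kips.
Tension rupture (net): A_n = (4.375 − 1×1.1875)×0.375 = 1.1953 in² (U = 1.0, A_e = A_n). φR_n = 0.75 × 65 × 1.1953 = 58.3 kips.
Governing: min(240.3, 126.1, 103.1, 73.8, 58.3) = 58.3 kips → net-section rupture.

58.3 kips (net-section rupture governs)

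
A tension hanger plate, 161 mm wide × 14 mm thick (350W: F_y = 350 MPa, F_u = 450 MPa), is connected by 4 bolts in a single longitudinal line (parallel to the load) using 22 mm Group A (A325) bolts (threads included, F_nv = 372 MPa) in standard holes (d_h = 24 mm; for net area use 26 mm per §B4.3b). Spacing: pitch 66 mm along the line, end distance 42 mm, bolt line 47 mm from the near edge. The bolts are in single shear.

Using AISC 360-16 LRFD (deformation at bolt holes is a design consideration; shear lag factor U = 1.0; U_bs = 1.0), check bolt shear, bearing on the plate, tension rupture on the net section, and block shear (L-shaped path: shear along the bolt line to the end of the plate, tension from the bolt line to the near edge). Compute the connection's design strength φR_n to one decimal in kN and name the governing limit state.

Bolt shear: A_b = π(22)²/4 = 380.13 mm². φR_n = 0.75 × 372 × 380.13 × 4 × 1 = 424.2 kN.
Bearing (14 mm plate, F_u = 450 MPa): end bolts L_c = 42 − 24/2 = 30, R_n = min(1.2×30×14×450, 2.4×22×14×450) = 226.8 kN/bolt; interior L_c = 66 − 24 = 42, R_n = 317.52 kN/bolt. φR_n = 0.75 × (1×226.8 + 3×317.52) = 884.5 kN.
Tension rupture (net): A_n = (161 − 1×26)×14 = 1890 mm² (U = 1.0, A_e = A_n). φR_n = 0.75 × 450 × 1890 = 637.9 kN.
Block shear: shear path 1×[42+3×66] = 1×240 mm, A_gv = 3360, A_nv = 1×(240 − 3.5×26)×14 = 2086 mm²; tension to near edge: (47 − 0.5×26)×14 = 476 mm². R_n = min(0.6×450×2086, 0.6×350×3360) + 1.0×450×476 = min(563.22, 705.6) + 214.2 = 777.42 kN. φR_n = 0.75 × 777.42 = 583.1 kN.
Governing: min(424.2, 884.5, 637.9, 583.1) = 424.2 kN → bolt shear.

424.2 kN (bolt shear governs)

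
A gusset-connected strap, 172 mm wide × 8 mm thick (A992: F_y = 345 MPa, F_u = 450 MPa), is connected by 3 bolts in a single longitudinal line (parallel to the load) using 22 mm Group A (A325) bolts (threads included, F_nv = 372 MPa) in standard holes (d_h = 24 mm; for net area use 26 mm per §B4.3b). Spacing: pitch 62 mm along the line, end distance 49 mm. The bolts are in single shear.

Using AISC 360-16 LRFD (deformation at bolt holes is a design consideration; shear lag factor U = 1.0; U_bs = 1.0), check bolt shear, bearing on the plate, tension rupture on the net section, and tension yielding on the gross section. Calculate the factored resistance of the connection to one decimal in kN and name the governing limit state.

Bolt shear: A_b = π(22)²/4 = 380.13 mm². φR_n = 0.75 × 372 × 380.13 × 3 × 1 = 318.2 kN.
Bearing (8 mm plate, F_u = 450 MPa): end bolts L_c = 49 − 24/2 = 37, R_n = min(1.2×37×8×450, 2.4×22×8×450) = 159.84 kN/bolt; interior L_c = 62 − 24 = 38, R_n = 164.16 kN/bolt. φR_n = 0.75 × (1×159.84 + 2×164.16) = 366.1 kN.
Tension rupture (net): A_n = (172 − 1×26)×8 = 1168 mm² (U = 1.0, A_e = A_n). φR_n = 0.75 × 450 × 1168 = 394.2 kN.
Tension yield (gross): A_g = 172×8 = 1376 mm². φR_n = 0.90 × 345 × 1376 = 427.2 kN.
Governing: min(318.2, 366.1, 394.2, 427.2) = 318.2 kN → bolt shear.

318.2 kN (bolt shear governs)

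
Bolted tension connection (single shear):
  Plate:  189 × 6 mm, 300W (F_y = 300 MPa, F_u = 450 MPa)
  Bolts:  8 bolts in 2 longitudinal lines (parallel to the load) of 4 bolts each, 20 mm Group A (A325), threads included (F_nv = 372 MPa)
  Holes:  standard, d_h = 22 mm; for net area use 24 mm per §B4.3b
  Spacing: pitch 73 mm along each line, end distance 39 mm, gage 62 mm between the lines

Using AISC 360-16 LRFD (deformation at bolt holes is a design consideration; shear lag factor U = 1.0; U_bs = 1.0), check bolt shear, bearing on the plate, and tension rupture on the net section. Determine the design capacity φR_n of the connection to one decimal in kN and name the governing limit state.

285.5 kN (net-section rupture governs)

Bolt shear: A_b = π(20)²/4 = 314.16 mm². φR_n = 0.75 × 372 × 314.16 × 8 × 1 = 701.2 kN.
Bearing (6 mm plate, F_u = 450 MPa): end bolts L_c = 39 − 22/2 = 28, R_n = min(1.2×28×6×450, 2.4×20×6×450) = 90.72 kN/bolt; interior L_c = 73 − 22 = 51, R_n = 129.6 kN/bolt. φR_n = 0.75 × (2×90.72 + 6×129.6) = 719.3 kN.
Tension rupture (net): A_n = (189 − 2×24)×6 = 846 mm² (U = 1.0, A_e = A_n). φR_n = 0.75 × 450 × 846 = 285.5 kN.
Governing: min(701.2, 719.3, 285.5) = 285.5 kN → net-section rupture.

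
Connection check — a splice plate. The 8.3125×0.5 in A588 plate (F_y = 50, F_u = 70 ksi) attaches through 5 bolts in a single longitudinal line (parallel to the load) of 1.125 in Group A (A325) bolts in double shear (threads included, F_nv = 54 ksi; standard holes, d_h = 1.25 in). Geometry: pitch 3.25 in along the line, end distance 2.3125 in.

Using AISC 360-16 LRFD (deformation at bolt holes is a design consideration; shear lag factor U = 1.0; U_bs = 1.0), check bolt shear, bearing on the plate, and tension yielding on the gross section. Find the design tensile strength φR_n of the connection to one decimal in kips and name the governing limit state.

187.0 kips (gross-section yield governs)

Bolt shear: A_b = π(1.125)²/4 = 0.99402 in². φR_n = 0.75 × 54 × 0.99402 × 5 × 2 = 402.6 kips.
Bearing (0.5 in plate, F_u = 70 ksi): end bolts L_c = 2.3125 − 1.25/2 = 1.6875, R_n = min(1.2×1.6875×0.5×70, 2.4×1.125×0.5×70) = 70.875 kips/bolt; interior L_c = 3.25 − 1.25 = 2, R_n = 84 kips/bolt. φR_n = 0.75 × (1×70.875 + 4×84) = 305.2 kips.
Tension yield (gross): A_g = 8.3125×0.5 = 4.1563 in². φR_n = 0.90 × 50 × 4.1563 = 187.0 kips.
Governing: min(402.6, 305.2, 187.0) = 187.0 kips → gross-section yield.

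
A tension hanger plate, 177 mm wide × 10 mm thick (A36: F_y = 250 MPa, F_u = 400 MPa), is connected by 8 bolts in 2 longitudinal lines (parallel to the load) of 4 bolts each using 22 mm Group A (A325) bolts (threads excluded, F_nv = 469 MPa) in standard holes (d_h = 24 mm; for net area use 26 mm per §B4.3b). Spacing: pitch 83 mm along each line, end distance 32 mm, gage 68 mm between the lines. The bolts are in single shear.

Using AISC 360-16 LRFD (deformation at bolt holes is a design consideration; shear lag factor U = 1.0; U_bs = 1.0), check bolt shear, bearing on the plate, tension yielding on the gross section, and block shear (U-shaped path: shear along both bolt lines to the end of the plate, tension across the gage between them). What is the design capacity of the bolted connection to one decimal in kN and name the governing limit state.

Bolt shear: A_b = π(22)²/4 = 380.13 mm². φR_n = 0.75 × 469 × 380.13 × 8 × 1 = 1069.7 kN.
Bearing (10 mm plate, F_u = 400 MPa): end bolts L_c = 32 − 24/2 = 20, R_n = min(1.2×20×10×400, 2.4×22×10×400) = 96 kN/bolt; interior L_c = 83 − 24 = 59, R_n = 211.2 kN/bolt. φR_n = 0.75 × (2×96 + 6×211.2) = 1094.4 kN.
Tension yield (gross): A_g = 177×10 = 1770 mm². φR_n = 0.90 × 250 × 1770 = 398.3 kN.
Block shear: shear path 2×[32+3×83] = 2×281 mm, A_gv = 5620, A_nv = 2×(281 − 3.5×26)×10 = 3800 mm²; tension across gage: (68 − 1×26)×10 = 420 mm². R_n = min(0.6×400×3800, 0.6×250×5620) + 1.0×400×420 = min(912, 843) + 168 = 1011 kN. φR_n = 0.75 × 1011 = 758.3 kN.
Governing: min(1069.7, 1094.4, 398.3, 758.3) = 398.3 kN → gross-section yield.

398.3 kN (gross-section yield governs)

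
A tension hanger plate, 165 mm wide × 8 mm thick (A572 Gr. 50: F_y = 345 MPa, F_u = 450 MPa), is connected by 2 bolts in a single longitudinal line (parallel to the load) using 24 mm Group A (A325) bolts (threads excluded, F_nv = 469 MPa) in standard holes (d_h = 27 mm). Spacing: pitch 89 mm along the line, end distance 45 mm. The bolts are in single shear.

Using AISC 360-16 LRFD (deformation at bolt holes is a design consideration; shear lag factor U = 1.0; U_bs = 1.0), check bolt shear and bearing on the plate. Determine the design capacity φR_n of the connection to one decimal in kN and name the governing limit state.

Bolt shear: A_b = π(24)²/4 = 452.39 mm². φR_n = 0.75 × 469 × 452.39 × 2 × 1 = 318.3 kN.
Bearing (8 mm plate, F_u = 450 MPa): end bolts L_c = 45 − 27/2 = 31.5, R_n = min(1.2×31.5×8×450, 2.4×24×8×450) = 136.08 kN/bolt; interior L_c = 89 − 27 = 62, R_n = 207.36 kN/bolt. φR_n = 0.75 × (1×136.08 + 1×207.36) = 257.6 kN.
Governing: min(318.3, 257.6) = 257.6 kN → bearing.

257.6 kN (bearing governs)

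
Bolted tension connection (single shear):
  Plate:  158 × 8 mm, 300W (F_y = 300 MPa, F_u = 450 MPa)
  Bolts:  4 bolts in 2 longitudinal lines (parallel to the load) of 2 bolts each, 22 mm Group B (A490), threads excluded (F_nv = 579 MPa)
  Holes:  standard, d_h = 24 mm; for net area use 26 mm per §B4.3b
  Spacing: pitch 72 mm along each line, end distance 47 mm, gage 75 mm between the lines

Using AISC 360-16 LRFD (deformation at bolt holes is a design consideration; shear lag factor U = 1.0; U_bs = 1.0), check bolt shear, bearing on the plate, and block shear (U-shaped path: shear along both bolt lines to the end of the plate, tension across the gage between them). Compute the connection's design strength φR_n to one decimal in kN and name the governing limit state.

389.3 kN (block shear governs)

Bolt shear: A_b = π(22)²/4 = 380.13 mm². φR_n = 0.75 × 579 × 380.13 × 4 × 1 = 660.3 kN.
Bearing (8 mm plate, F_u = 450 MPa): end bolts L_c = 47 − 24/2 = 35, R_n = min(1.2×35×8×450, 2.4×22×8×450) = 151.2 kN/bolt; interior L_c = 72 − 24 = 48, R_n = 190.08 kN/bolt. φR_n = 0.75 × (2×151.2 + 2×190.08) = 511.9 kN.
Block shear: shear path 2×[47+1×72] = 2×119 mm, A_gv = 1904, A_nv = 2×(119 − 1.5×26)×8 = 1280 mm²; tension across gage: (75 − 1×26)×8 = 392 mm². R_n = min(0.6×450×1280, 0.6×300×1904) + 1.0×450×392 = min(345.6, 342.72) + 176.4 = 519.12 kN. φR_n = 0.75 × 519.12 = 389.3 kN.
Governing: min(660.3, 511.9, 389.3) = 389.3 kN → block shear.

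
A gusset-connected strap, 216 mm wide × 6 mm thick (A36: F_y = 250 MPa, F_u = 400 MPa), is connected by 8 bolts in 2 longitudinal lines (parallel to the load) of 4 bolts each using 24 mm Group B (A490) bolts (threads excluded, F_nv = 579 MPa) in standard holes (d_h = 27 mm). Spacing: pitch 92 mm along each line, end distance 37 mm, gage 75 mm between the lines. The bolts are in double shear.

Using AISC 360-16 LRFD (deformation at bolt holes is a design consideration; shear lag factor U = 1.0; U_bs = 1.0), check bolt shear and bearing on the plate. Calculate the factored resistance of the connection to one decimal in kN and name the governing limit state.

723.6 kN (bearing governs)

Bolt shear: A_b = π(24)²/4 = 452.39 mm². φR_n = 0.75 × 579 × 452.39 × 8 × 2 = 3143.2 kN.
Bearing (6 mm plate, F_u = 400 MPa): end bolts L_c = 37 − 27/2 = 23.5, R_n = min(1.2×23.5×6×400, 2.4×24×6×400) = 67.68 kN/bolt; interior L_c = 92 − 27 = 65, R_n = 138.24 kN/bolt. φR_n = 0.75 × (2×67.68 + 6×138.24) = 723.6 kN.
Governing: min(3143.2, 723.6) = 723.6 kN → bearing.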